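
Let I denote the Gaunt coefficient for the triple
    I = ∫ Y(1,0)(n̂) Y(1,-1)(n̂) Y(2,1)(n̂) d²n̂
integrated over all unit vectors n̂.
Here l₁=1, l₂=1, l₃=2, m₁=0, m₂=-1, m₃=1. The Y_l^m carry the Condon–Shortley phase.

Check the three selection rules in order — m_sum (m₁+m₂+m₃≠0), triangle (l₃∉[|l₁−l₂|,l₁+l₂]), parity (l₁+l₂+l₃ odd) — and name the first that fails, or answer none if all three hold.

Σmᵢ = 0  ✓
l₃∈[|l₁−l₂|,l₁+l₂]=[0,2], have l₃=2  ✓
Σlᵢ = 4 ⇒ even  ✓

none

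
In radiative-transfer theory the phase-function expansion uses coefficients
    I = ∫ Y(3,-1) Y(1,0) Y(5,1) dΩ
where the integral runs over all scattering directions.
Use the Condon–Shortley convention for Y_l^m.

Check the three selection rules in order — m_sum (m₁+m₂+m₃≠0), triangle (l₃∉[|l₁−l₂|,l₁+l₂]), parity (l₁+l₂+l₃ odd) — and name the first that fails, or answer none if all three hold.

triangle

m₁+m₂+m₃ = -1 + 0 + 1 = 0  ✓
triangle: |3−1|=2 ≤ l₃=5 ≤ 3+1=4  ✗
parity: l₁+l₂+l₃ = 9 is odd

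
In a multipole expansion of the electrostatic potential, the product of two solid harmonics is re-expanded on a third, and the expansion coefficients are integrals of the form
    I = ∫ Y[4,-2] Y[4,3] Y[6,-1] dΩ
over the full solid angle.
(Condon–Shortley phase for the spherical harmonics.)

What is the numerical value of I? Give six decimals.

Checks pass: Σm=0; 14 even; l₃=6∈[0,8].
(2·4+1)(2·4+1)(2·6+1) = 1053
Δ: 2! 6! 6! / 15! → 1/1261260
sum: t=0:+1/4608 t=1:−1/1296 t=2:+1/4608 = -7/20736
3j²(4 4 6; 0 0 0) = Δ·Π!·Σ² = 20/1287  (sign -1)
sum: t=1:−1/86400 t=2:+1/11520 = 13/172800
3j²(4 4 6; -2 3 -1) = Δ·Π!·Σ² = 13/660  (sign -1)
combine: 4πI² = 1053·20/1287·13/660 = 39/121
take √, sign +1: I = 0.16015286

0.160153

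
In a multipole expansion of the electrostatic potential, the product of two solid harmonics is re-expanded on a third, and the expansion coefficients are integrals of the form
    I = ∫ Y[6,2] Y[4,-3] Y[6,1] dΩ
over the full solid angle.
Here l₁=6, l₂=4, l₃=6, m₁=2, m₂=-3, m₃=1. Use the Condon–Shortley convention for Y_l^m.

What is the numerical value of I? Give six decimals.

Rules hold: Σm=0, L=16 even, 2≤6≤10.
N = 13·9·13 = 1521
Δ = 4!·8!·4!/17! = 1/15315300
Racah Σ t=0..4: t=0:+1/829440 t=1:−1/25920 t=2:+1/9216 t=3:−1/25920 t=4:+1/829440 = 7/207360
⇒ 3j(6 4 6; 0 0 0)² = 28/2431, sgn +1
Racah Σ t=0..1: t=0:+1/82944 t=1:−1/103680 = 1/414720
⇒ 3j(6 4 6; 2 -3 1)² = 49/43758, sgn -1
4πI² = N·(3j₀)²·(3jₘ)² = 686/34969
I = -1·√(0.0196174/4π) = -0.03951077

-0.039511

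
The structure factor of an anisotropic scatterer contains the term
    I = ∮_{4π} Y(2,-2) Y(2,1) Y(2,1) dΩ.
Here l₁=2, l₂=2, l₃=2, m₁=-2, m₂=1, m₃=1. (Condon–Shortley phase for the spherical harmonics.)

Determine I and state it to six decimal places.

m-sum 0 ✓  L=6 even ✓  0≤2≤4 ✓
Π(2lᵢ+1) = 5×5×5 = 125
triangle coeff Δ(2,2,2) = 1/630
Σ_t [0,2]: t=0:+1/8 t=1:−1/1 t=2:+1/8 = -3/4
(3j)²=2/35 [(2 2 2; 0 0 0)], sign=-1
Σ_t [2,2]: t=2:+1/4 = 1/4
(3j)²=3/35 [(2 2 2; -2 1 1)], sign=-1
⇒ 4πI² = 30/49
I = (+1)√(30/49/(4π)) = 0.22072812

0.220728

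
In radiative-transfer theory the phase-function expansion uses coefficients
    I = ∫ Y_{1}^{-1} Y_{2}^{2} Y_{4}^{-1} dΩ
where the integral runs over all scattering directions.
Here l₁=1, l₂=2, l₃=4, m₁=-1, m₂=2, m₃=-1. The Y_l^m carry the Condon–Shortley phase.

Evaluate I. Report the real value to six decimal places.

0.000000

triangle: need 1≤l₃≤3, have 4; I=0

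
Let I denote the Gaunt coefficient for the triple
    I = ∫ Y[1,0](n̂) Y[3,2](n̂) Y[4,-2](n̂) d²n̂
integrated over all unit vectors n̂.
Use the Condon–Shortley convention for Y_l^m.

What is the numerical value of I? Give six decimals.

0.213244

Rules hold: Σm=0, L=8 even, 2≤4≤4.
N = 3·7·9 = 189
Δ = 0!·2!·6!/9! = 1/252
Racah Σ t=0..0: t=0:+1/36 = 1/36
⇒ 3j(1 3 4; 0 0 0)² = 4/63, sgn +1
Racah Σ t=0..0: t=0:+1/120 = 1/120
⇒ 3j(1 3 4; 0 2 -2)² = 1/21, sgn +1
4πI² = N·(3j₀)²·(3jₘ)² = 4/7
I = +1·√(0.571429/4π) = 0.21324362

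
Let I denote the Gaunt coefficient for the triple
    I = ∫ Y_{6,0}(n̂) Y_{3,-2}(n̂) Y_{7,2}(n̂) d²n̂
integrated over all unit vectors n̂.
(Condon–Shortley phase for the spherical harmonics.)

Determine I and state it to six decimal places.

Rules hold: Σm=0, L=16 even, 3≤7≤9.
N = 13·7·15 = 1365
Δ = 2!·10!·4!/17! = 1/2042040
Racah Σ t=0..2: t=0:+1/207360 t=1:−1/57600 t=2:+1/207360 = -1/129600
⇒ 3j(6 3 7; 0 0 0)² = 168/12155, sgn +1
Racah Σ t=0..1: t=0:+1/207360 t=1:−1/345600 = 1/518400
⇒ 3j(6 3 7; 0 -2 2)² = 12/2431, sgn -1
4πI² = N·(3j₀)²·(3jₘ)² = 42336/454597
I = -1·√(0.0931286/4π) = -0.08608683

-0.086087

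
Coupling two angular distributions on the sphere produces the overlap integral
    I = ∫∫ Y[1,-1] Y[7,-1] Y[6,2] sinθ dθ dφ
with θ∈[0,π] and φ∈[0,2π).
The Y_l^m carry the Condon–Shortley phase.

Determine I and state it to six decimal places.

Checks pass: Σm=0; 14 even; l₃=6∈[6,8].
(2·1+1)(2·7+1)(2·6+1) = 585
Δ: 2! 0! 12! / 15! → 1/1365
sum: t=1:−1/518400 = -1/518400
3j²(1 7 6; 0 0 0) = Δ·Π!·Σ² = 7/195  (sign -1)
sum: t=2:+1/1935360 = 1/1935360
3j²(1 7 6; -1 -1 2) = Δ·Π!·Σ² = 1/91  (sign +1)
combine: 4πI² = 585·7/195·1/91 = 3/13
take √, sign -1: I = -0.13551395

-0.135514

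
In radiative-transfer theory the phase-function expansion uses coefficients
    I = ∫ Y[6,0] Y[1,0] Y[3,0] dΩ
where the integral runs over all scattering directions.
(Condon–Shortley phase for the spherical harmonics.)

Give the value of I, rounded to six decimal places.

l₃=3 ∉ [5,7] — triangle fails ⇒ I = 0

0.000000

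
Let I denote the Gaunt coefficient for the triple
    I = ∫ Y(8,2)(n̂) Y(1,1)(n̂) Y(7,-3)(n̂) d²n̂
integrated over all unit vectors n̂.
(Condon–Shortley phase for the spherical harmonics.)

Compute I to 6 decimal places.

0.118504

Checks pass: Σm=0; 16 even; l₃=7∈[7,9].
(2·8+1)(2·1+1)(2·7+1) = 765
Δ: 2! 14! 0! / 17! → 1/2040
sum: t=1:−1/25401600 = -1/25401600
3j²(8 1 7; 0 0 0) = Δ·Π!·Σ² = 8/255  (sign +1)
sum: t=2:+1/174182400 = 1/174182400
3j²(8 1 7; 2 1 -3) = Δ·Π!·Σ² = 1/136  (sign +1)
combine: 4πI² = 765·8/255·1/136 = 3/17
take √, sign +1: I = 0.11850352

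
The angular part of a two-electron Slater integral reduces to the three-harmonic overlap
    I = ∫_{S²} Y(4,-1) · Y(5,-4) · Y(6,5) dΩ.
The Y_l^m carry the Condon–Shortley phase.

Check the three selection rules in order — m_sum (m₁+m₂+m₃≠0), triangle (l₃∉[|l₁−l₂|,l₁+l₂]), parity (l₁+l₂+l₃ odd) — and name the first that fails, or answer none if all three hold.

parity

azimuthal sum: -1 − 4 + 5 = 0  ✓
1 ≤ 6 ≤ 9 (triangle on l)  ✓
L = 4 + 5 + 6 = 15 (odd)  ✗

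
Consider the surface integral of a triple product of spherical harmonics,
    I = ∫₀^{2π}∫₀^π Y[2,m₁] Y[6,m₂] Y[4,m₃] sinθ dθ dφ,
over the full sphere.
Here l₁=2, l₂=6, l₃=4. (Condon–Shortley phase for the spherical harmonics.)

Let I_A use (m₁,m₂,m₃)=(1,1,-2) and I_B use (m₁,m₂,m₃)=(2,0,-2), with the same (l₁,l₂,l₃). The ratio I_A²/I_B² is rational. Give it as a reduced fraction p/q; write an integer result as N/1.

14/3

Same 2,6,4: normalisation and zero-m 3j drop out of the ratio.
A: Δ: 4! 0! 8! / 13! → 1/6435; sum: t=1:−1/8640 = -1/8640; 3j²(2 6 4; 1 1 -2) = Δ·Π!·Σ² = 14/1287  (sign -1)
B: Δ: 4! 0! 8! / 13! → 1/6435; sum: t=0:+1/34560 = 1/34560; 3j²(2 6 4; 2 0 -2) = Δ·Π!·Σ² = 1/429  (sign +1)
I_A²/I_B² = (14/1287)/(1/429) = 14/3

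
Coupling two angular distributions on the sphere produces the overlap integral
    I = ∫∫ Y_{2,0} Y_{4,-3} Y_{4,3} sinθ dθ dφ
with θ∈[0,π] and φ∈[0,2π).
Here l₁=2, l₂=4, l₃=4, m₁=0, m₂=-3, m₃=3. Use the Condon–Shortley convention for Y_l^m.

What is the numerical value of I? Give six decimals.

0.057344

Checks pass: Σm=0; 10 even; l₃=4∈[2,6].
(2·2+1)(2·4+1)(2·4+1) = 405
Δ: 2! 2! 6! / 11! → 1/13860
sum: t=0:+1/192 t=1:−1/36 t=2:+1/192 = -5/288
3j²(2 4 4; 0 0 0) = Δ·Π!·Σ² = 20/693  (sign -1)
sum: t=0:+1/480 t=1:−1/720 = 1/1440
3j²(2 4 4; 0 -3 3) = Δ·Π!·Σ² = 7/1980  (sign -1)
combine: 4πI² = 405·20/693·7/1980 = 5/121
take √, sign +1: I = 0.05734392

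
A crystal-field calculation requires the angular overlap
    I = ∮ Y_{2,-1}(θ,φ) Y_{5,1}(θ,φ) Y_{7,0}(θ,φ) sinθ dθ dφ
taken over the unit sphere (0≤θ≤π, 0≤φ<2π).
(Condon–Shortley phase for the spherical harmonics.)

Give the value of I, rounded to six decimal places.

m-sum 0 ✓  L=14 even ✓  3≤7≤7 ✓
Π(2lᵢ+1) = 5×11×15 = 825
triangle coeff Δ(2,5,7) = 1/15015
Σ_t [0,0]: t=0:+1/57600 = 1/57600
(3j)²=21/715 [(2 5 7; 0 0 0)], sign=-1
Σ_t [0,0]: t=0:+1/103680 = 1/103680
(3j)²=7/429 [(2 5 7; -1 1 0)], sign=-1
⇒ 4πI² = 735/1859
I = (+1)√(735/1859/(4π)) = 0.17737771

0.177378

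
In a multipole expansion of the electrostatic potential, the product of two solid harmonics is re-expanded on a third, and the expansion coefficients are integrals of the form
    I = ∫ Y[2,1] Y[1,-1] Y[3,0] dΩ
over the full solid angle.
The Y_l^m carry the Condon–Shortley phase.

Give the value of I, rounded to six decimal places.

0.143048

Rules hold: Σm=0, L=6 even, 1≤3≤3.
N = 5·3·7 = 105
Δ = 0!·4!·2!/7! = 1/105
Racah Σ t=0..0: t=0:+1/4 = 1/4
⇒ 3j(2 1 3; 0 0 0)² = 3/35, sgn -1
Racah Σ t=0..0: t=0:+1/12 = 1/12
⇒ 3j(2 1 3; 1 -1 0)² = 1/35, sgn -1
4πI² = N·(3j₀)²·(3jₘ)² = 9/35
I = +1·√(0.257143/4π) = 0.14304817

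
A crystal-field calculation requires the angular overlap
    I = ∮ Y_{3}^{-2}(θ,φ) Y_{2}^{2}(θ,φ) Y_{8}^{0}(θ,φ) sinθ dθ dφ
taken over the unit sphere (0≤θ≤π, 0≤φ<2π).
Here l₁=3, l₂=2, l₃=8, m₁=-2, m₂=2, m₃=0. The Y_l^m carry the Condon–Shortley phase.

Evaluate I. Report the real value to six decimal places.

0.000000

triangle: need 1≤l₃≤5, have 8; I=0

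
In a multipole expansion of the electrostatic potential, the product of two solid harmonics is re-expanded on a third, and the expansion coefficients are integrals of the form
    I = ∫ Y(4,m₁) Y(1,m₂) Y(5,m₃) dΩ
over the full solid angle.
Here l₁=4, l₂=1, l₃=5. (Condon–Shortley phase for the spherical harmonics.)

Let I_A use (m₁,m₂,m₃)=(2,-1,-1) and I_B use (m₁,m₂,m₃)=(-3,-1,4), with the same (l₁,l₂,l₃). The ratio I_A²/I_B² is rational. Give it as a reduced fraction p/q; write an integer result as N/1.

1/6

Shared (l₁,l₂,l₃)=(4,1,5): N and (l;000)² cancel in I_A²/I_B².
A: Δ = 0!·8!·2!/11! = 1/495; Racah Σ t=0..0: t=0:+1/2880 = 1/2880; ⇒ 3j(4 1 5; 2 -1 -1)² = 2/165, sgn +1
B: Δ = 0!·8!·2!/11! = 1/495; Racah Σ t=0..0: t=0:+1/10080 = 1/10080; ⇒ 3j(4 1 5; -3 -1 4)² = 4/55, sgn -1
I_A²/I_B² = (2/165)/(4/55) = 1/6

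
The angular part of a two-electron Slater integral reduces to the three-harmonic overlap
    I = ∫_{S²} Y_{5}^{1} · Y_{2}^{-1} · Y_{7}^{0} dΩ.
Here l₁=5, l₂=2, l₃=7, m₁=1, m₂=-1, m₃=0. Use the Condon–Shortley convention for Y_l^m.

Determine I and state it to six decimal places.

0.177378

m-sum 0 ✓  L=14 even ✓  3≤7≤7 ✓
Π(2lᵢ+1) = 11×5×15 = 825
triangle coeff Δ(5,2,7) = 1/15015
Σ_t [0,0]: t=0:+1/57600 = 1/57600
(3j)²=21/715 [(5 2 7; 0 0 0)], sign=-1
Σ_t [0,0]: t=0:+1/103680 = 1/103680
(3j)²=7/429 [(5 2 7; 1 -1 0)], sign=-1
⇒ 4πI² = 735/1859
I = (+1)√(735/1859/(4π)) = 0.17737771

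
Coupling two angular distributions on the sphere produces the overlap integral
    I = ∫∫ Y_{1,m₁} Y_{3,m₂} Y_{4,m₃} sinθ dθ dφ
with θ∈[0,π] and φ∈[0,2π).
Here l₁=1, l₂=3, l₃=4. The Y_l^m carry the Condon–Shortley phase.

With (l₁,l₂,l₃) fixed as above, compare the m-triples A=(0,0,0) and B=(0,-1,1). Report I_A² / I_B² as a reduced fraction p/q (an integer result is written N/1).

16/15

Same 1,3,4: normalisation and zero-m 3j drop out of the ratio.
A: Δ: 0! 2! 6! / 9! → 1/252; sum: t=0:+1/36 = 1/36; 3j²(1 3 4; 0 0 0) = Δ·Π!·Σ² = 4/63  (sign +1)
B: Δ: 0! 2! 6! / 9! → 1/252; sum: t=0:+1/48 = 1/48; 3j²(1 3 4; 0 -1 1) = Δ·Π!·Σ² = 5/84  (sign -1)
I_A²/I_B² = (4/63)/(5/84) = 16/15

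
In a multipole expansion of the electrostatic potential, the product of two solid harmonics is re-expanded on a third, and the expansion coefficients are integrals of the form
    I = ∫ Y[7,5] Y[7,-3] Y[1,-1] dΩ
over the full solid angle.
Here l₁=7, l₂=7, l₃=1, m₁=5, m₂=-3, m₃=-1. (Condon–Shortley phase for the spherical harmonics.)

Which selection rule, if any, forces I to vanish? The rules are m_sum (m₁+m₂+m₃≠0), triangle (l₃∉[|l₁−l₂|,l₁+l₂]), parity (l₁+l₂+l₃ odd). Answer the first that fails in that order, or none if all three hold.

Σmᵢ = 1  ✗
l₃∈[|l₁−l₂|,l₁+l₂]=[0,14], have l₃=1
Σlᵢ = 15 ⇒ odd

m_sum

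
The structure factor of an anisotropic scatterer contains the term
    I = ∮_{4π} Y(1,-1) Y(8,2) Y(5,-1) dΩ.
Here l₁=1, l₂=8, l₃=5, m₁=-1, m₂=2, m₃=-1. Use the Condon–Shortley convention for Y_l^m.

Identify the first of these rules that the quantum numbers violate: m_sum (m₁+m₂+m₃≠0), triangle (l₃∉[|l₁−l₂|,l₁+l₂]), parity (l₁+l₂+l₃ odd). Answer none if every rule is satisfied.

triangle

m₁+m₂+m₃ = -1 + 2 − 1 = 0  ✓
triangle: |1−8|=7 ≤ l₃=5 ≤ 1+8=9  ✗
parity: l₁+l₂+l₃ = 14 is even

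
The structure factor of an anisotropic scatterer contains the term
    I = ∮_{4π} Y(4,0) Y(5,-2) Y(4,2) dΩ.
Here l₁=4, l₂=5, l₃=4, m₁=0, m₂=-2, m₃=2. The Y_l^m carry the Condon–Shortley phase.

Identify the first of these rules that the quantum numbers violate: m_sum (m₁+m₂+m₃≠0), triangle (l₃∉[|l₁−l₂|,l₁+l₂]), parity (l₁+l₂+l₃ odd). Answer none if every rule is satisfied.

parity

Σmᵢ = 0  ✓
l₃∈[|l₁−l₂|,l₁+l₂]=[1,9], have l₃=4  ✓
Σlᵢ = 13 ⇒ odd  ✗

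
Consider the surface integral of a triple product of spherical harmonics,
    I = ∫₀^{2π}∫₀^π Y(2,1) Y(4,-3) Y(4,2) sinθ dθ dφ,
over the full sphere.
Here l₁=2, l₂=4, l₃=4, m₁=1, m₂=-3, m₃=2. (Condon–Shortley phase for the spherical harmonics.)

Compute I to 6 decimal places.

m-sum 0 ✓  L=10 even ✓  2≤4≤6 ✓
Π(2lᵢ+1) = 5×9×9 = 405
triangle coeff Δ(2,4,4) = 1/13860
Σ_t [0,2]: t=0:+1/192 t=1:−1/36 t=2:+1/192 = -5/288
(3j)²=20/693 [(2 4 4; 0 0 0)], sign=-1
Σ_t [0,1]: t=0:+1/240 t=1:−1/1440 = 1/288
(3j)²=5/132 [(2 4 4; 1 -3 2)], sign=+1
⇒ 4πI² = 375/847
I = (-1)√(375/847/(4π)) = -0.18770204

-0.187702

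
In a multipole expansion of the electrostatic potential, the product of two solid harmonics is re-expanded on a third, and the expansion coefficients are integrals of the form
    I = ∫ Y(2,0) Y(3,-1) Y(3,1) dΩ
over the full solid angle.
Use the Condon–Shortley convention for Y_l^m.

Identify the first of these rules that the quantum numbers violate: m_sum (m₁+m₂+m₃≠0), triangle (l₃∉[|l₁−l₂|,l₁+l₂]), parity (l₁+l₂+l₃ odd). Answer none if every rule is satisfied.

m₁+m₂+m₃ = 0 − 1 + 1 = 0  ✓
triangle: |2−3|=1 ≤ l₃=3 ≤ 2+3=5  ✓
parity: l₁+l₂+l₃ = 8 is even  ✓

none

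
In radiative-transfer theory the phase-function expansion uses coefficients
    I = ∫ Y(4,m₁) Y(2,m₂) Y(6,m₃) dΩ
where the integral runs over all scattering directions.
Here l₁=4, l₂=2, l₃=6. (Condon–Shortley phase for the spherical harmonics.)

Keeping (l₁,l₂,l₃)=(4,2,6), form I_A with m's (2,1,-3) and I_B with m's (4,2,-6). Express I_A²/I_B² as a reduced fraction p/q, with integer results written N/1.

28/55

Shared (l₁,l₂,l₃)=(4,2,6): N and (l;000)² cancel in I_A²/I_B².
A: Δ = 0!·8!·4!/13! = 1/6435; Racah Σ t=0..0: t=0:+1/8640 = 1/8640; ⇒ 3j(4 2 6; 2 1 -3)² = 28/715, sgn -1
B: Δ = 0!·8!·4!/13! = 1/6435; Racah Σ t=0..0: t=0:+1/967680 = 1/967680; ⇒ 3j(4 2 6; 4 2 -6)² = 1/13, sgn +1
I_A²/I_B² = (28/715)/(1/13) = 28/55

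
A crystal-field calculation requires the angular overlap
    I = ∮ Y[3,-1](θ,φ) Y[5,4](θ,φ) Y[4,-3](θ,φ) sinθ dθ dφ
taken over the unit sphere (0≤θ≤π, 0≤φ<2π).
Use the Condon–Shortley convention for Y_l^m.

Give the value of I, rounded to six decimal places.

0.042401

m-sum 0 ✓  L=12 even ✓  2≤4≤8 ✓
Π(2lᵢ+1) = 7×11×9 = 693
triangle coeff Δ(3,5,4) = 1/180180
Σ_t [1,3]: t=1:−1/576 t=2:+1/144 t=3:−1/576 = 1/288
(3j)²=20/1001 [(3 5 4; 0 0 0)], sign=+1
Σ_t [3,4]: t=3:−1/4320 t=4:+1/5760 = -1/17280
(3j)²=7/4290 [(3 5 4; -1 4 -3)], sign=+1
⇒ 4πI² = 42/1859
I = (+1)√(42/1859/(4π)) = 0.04240138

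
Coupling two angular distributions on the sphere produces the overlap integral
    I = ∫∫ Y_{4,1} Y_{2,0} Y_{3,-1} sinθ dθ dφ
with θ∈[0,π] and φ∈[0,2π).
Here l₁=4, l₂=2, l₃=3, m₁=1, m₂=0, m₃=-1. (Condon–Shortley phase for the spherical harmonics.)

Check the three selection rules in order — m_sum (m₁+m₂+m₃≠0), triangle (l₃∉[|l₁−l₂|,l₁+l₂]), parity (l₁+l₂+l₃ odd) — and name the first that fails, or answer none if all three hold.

parity

Σmᵢ = 0  ✓
l₃∈[|l₁−l₂|,l₁+l₂]=[2,6], have l₃=3  ✓
Σlᵢ = 9 ⇒ odd  ✗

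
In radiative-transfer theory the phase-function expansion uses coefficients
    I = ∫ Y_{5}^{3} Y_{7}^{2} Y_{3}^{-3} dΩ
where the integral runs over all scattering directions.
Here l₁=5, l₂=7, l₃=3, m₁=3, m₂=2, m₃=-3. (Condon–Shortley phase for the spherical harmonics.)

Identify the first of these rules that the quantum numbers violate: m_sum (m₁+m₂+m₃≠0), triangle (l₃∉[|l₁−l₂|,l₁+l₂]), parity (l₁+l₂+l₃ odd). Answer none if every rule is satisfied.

m_sum

azimuthal sum: 3 + 2 − 3 = 2  ✗
2 ≤ 3 ≤ 12 (triangle on l)
L = 5 + 7 + 3 = 15 (odd)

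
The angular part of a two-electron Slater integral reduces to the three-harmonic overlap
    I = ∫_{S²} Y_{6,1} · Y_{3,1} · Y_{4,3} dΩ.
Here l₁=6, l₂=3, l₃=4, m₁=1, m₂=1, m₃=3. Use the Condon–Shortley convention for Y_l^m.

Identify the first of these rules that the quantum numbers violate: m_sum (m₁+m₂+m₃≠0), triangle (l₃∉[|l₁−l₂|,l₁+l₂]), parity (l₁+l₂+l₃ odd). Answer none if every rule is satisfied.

m_sum

Σmᵢ = 5  ✗
l₃∈[|l₁−l₂|,l₁+l₂]=[3,9], have l₃=4
Σlᵢ = 13 ⇒ odd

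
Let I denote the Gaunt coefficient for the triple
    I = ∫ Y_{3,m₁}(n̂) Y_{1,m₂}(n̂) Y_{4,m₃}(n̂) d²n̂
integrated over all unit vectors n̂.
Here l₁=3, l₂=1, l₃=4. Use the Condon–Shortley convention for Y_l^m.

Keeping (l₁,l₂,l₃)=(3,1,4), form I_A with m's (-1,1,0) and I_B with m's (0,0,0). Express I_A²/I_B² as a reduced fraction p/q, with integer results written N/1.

Shared (l₁,l₂,l₃)=(3,1,4): N and (l;000)² cancel in I_A²/I_B².
A: Δ = 0!·6!·2!/9! = 1/252; Racah Σ t=0..0: t=0:+1/96 = 1/96; ⇒ 3j(3 1 4; -1 1 0)² = 1/42, sgn +1
B: Δ = 0!·6!·2!/9! = 1/252; Racah Σ t=0..0: t=0:+1/36 = 1/36; ⇒ 3j(3 1 4; 0 0 0)² = 4/63, sgn +1
I_A²/I_B² = (1/42)/(4/63) = 3/8

3/8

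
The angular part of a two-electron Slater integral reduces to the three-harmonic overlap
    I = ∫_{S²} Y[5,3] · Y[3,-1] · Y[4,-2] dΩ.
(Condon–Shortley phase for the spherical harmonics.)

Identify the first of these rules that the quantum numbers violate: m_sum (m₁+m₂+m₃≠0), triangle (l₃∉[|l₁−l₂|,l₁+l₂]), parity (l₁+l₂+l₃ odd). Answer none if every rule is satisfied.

none

Σmᵢ = 0  ✓
l₃∈[|l₁−l₂|,l₁+l₂]=[2,8], have l₃=4  ✓
Σlᵢ = 12 ⇒ even  ✓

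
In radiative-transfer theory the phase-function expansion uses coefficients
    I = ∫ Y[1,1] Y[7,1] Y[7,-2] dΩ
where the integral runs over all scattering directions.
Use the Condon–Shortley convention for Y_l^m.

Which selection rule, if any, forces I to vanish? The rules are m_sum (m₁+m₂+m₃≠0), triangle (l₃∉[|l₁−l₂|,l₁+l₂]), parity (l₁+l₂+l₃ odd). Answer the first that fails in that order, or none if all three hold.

azimuthal sum: 1 + 1 − 2 = 0  ✓
6 ≤ 7 ≤ 8 (triangle on l)  ✓
L = 1 + 7 + 7 = 15 (odd)  ✗

parity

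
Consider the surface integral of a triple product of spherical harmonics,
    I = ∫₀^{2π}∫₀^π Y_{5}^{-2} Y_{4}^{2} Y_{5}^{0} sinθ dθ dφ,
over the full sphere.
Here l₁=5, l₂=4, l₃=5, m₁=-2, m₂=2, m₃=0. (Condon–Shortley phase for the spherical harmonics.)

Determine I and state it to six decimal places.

Rules hold: Σm=0, L=14 even, 1≤5≤9.
N = 11·9·11 = 1089
Δ = 4!·6!·4!/15! = 1/3153150
Racah Σ t=0..4: t=0:+1/69120 t=1:−1/1728 t=2:+1/576 t=3:−1/1728 t=4:+1/69120 = 7/11520
⇒ 3j(5 4 5; 0 0 0)² = 2/143, sgn -1
Racah Σ t=2..4: t=2:+1/11520 t=3:−1/1728 t=4:+1/3456 = -7/34560
⇒ 3j(5 4 5; -2 2 0)² = 7/858, sgn +1
4πI² = N·(3j₀)²·(3jₘ)² = 21/169
I = -1·√(0.12426/4π) = -0.09944006

-0.099440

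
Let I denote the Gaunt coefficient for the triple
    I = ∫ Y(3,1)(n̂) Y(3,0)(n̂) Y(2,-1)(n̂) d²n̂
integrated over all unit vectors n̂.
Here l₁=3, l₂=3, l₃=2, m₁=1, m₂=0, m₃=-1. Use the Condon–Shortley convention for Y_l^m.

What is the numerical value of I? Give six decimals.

m-sum 0 ✓  L=8 even ✓  0≤2≤6 ✓
Π(2lᵢ+1) = 7×7×5 = 245
triangle coeff Δ(3,3,2) = 1/3780
Σ_t [1,3]: t=1:−1/24 t=2:+1/4 t=3:−1/24 = 1/6
(3j)²=4/105 [(3 3 2; 0 0 0)], sign=+1
Σ_t [1,2]: t=1:−1/12 t=2:+1/8 = 1/24
(3j)²=1/210 [(3 3 2; 1 0 -1)], sign=-1
⇒ 4πI² = 2/45
I = (-1)√(2/45/(4π)) = -0.05947080

-0.059471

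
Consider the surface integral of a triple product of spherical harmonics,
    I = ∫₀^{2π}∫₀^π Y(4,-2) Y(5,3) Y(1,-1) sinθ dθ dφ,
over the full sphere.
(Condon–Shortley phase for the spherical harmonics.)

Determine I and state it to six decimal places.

-0.259847

Checks pass: Σm=0; 10 even; l₃=1∈[1,9].
(2·4+1)(2·5+1)(2·1+1) = 297
Δ: 8! 0! 2! / 11! → 1/495
sum: t=4:+1/576 = 1/576
3j²(4 5 1; 0 0 0) = Δ·Π!·Σ² = 5/99  (sign -1)
sum: t=6:+1/2880 = 1/2880
3j²(4 5 1; -2 3 -1) = Δ·Π!·Σ² = 28/495  (sign +1)
combine: 4πI² = 297·5/99·28/495 = 28/33
take √, sign -1: I = -0.25984664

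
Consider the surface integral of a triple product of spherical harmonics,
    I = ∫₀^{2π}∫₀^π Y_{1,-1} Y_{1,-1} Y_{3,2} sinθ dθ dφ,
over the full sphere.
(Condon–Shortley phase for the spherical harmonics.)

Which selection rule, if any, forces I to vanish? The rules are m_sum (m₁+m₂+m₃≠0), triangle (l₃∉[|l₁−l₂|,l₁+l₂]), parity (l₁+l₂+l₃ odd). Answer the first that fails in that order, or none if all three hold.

triangle

azimuthal sum: -1 − 1 + 2 = 0  ✓
0 ≤ 3 ≤ 2 (triangle on l)  ✗
L = 1 + 1 + 3 = 5 (odd)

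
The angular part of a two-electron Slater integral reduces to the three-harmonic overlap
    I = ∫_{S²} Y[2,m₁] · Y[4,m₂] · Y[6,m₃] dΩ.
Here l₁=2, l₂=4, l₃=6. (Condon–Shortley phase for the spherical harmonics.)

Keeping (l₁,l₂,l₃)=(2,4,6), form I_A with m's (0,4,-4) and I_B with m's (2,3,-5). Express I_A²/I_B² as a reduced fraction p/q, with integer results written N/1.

Same 2,4,6: normalisation and zero-m 3j drop out of the ratio.
A: Δ: 0! 4! 8! / 13! → 1/6435; sum: t=0:+1/161280 = 1/161280; 3j²(2 4 6; 0 4 -4) = Δ·Π!·Σ² = 1/143  (sign +1)
B: Δ: 0! 4! 8! / 13! → 1/6435; sum: t=0:+1/120960 = 1/120960; 3j²(2 4 6; 2 3 -5) = Δ·Π!·Σ² = 2/39  (sign -1)
I_A²/I_B² = (1/143)/(2/39) = 3/22

3/22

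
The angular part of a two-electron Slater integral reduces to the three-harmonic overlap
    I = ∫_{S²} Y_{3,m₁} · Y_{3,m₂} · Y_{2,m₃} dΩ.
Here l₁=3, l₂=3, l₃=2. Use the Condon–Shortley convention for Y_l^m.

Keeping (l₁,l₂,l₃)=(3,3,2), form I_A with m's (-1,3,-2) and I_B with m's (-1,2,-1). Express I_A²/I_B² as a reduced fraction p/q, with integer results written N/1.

2/3

Shared (l₁,l₂,l₃)=(3,3,2): N and (l;000)² cancel in I_A²/I_B².
A: Δ = 4!·2!·2!/9! = 1/3780; Racah Σ t=4..4: t=4:+1/96 = 1/96; ⇒ 3j(3 3 2; -1 3 -2)² = 1/42, sgn +1
B: Δ = 4!·2!·2!/9! = 1/3780; Racah Σ t=3..4: t=3:−1/12 t=4:+1/48 = -1/16; ⇒ 3j(3 3 2; -1 2 -1)² = 1/28, sgn +1
I_A²/I_B² = (1/42)/(1/28) = 2/3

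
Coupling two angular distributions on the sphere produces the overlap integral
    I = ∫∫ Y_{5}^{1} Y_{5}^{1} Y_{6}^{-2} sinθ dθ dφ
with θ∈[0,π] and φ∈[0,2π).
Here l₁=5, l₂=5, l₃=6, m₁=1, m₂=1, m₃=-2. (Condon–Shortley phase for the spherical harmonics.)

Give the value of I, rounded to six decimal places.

0.125759

Checks pass: Σm=0; 16 even; l₃=6∈[0,10].
(2·5+1)(2·5+1)(2·6+1) = 1573
Δ: 4! 6! 6! / 17! → 1/28588560
sum: t=0:+1/345600 t=1:−1/13824 t=2:+1/5184 t=3:−1/13824 t=4:+1/345600 = 7/129600
3j²(5 5 6; 0 0 0) = Δ·Π!·Σ² = 80/7293  (sign +1)
sum: t=0:+1/829440 t=1:−1/25920 t=2:+1/9216 t=3:−1/25920 t=4:+1/829440 = 7/207360
3j²(5 5 6; 1 1 -2) = Δ·Π!·Σ² = 28/2431  (sign +1)
combine: 4πI² = 1573·80/7293·28/2431 = 2240/11271
take √, sign +1: I = 0.12575865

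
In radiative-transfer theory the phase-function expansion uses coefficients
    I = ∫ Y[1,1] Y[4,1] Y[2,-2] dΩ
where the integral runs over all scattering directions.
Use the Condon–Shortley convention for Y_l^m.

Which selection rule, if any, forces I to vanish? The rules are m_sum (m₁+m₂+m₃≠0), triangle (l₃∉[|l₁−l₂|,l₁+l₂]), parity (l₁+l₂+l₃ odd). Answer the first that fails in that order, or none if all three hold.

m₁+m₂+m₃ = 1 + 1 − 2 = 0  ✓
triangle: |1−4|=3 ≤ l₃=2 ≤ 1+4=5  ✗
parity: l₁+l₂+l₃ = 7 is odd

triangle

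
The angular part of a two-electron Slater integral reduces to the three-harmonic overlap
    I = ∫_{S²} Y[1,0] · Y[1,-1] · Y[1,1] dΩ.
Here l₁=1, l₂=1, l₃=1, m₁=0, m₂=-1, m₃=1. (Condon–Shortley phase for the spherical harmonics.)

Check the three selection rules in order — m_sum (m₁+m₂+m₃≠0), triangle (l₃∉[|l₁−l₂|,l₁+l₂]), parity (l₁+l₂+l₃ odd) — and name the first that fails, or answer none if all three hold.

Σmᵢ = 0  ✓
l₃∈[|l₁−l₂|,l₁+l₂]=[0,2], have l₃=1  ✓
Σlᵢ = 3 ⇒ odd  ✗

parity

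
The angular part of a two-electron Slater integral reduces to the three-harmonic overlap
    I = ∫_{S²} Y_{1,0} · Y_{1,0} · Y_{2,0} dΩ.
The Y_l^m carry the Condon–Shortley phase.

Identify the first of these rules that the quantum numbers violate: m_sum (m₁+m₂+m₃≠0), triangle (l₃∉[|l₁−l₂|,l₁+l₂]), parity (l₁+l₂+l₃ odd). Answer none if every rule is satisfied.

m₁+m₂+m₃ = 0 + 0 + 0 = 0  ✓
triangle: |1−1|=0 ≤ l₃=2 ≤ 1+1=2  ✓
parity: l₁+l₂+l₃ = 4 is even  ✓

none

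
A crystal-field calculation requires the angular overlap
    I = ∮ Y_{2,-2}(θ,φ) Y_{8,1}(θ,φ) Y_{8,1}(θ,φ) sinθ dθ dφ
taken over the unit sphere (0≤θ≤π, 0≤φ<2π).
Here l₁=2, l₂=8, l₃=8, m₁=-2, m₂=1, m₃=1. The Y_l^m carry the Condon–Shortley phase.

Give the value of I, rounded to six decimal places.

0.195170

Checks pass: Σm=0; 18 even; l₃=8∈[6,10].
(2·2+1)(2·8+1)(2·8+1) = 1445
Δ: 2! 2! 14! / 19! → 1/348840
sum: t=0:+1/116121600 t=1:−1/25401600 t=2:+1/116121600 = -1/45158400
3j²(2 8 8; 0 0 0) = Δ·Π!·Σ² = 24/1615  (sign -1)
sum: t=2:+1/101606400 = 1/101606400
3j²(2 8 8; -2 1 1) = Δ·Π!·Σ² = 36/1615  (sign -1)
combine: 4πI² = 1445·24/1615·36/1615 = 864/1805
take √, sign +1: I = 0.19517012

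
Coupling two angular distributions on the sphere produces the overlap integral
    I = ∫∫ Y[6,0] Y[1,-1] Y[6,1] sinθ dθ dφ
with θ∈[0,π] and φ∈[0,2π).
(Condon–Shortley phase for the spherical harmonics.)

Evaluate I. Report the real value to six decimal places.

0.000000

L=13 odd ⇒ parity kills the (l;000) factor ⇒ I = 0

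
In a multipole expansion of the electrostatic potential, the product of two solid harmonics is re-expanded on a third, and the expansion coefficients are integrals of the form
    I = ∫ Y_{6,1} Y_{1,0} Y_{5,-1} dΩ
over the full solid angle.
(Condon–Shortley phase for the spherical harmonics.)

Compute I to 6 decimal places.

Checks pass: Σm=0; 12 even; l₃=5∈[5,7].
(2·6+1)(2·1+1)(2·5+1) = 429
Δ: 2! 10! 0! / 13! → 1/858
sum: t=1:−1/14400 = -1/14400
3j²(6 1 5; 0 0 0) = Δ·Π!·Σ² = 6/143  (sign +1)
sum: t=1:−1/17280 = -1/17280
3j²(6 1 5; 1 0 -1) = Δ·Π!·Σ² = 35/858  (sign -1)
combine: 4πI² = 429·6/143·35/858 = 105/143
take √, sign -1: I = -0.24172507

-0.241725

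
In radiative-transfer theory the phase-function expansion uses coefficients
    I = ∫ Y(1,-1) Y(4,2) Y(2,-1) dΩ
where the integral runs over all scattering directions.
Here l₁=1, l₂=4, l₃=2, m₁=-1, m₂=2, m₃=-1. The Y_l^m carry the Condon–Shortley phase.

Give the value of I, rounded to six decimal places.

0.000000

l₃=2 ∉ [3,5] — triangle fails ⇒ I = 0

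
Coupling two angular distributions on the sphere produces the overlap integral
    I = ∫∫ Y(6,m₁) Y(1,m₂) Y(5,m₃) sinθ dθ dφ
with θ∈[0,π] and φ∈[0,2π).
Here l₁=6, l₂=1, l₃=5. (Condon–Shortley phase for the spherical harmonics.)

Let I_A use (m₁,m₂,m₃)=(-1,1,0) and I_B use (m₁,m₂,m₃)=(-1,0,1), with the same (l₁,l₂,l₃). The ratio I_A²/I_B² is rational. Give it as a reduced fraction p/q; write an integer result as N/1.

3/5

Shared (l₁,l₂,l₃)=(6,1,5): N and (l;000)² cancel in I_A²/I_B².
A: Δ = 2!·10!·0!/13! = 1/858; Racah Σ t=2..2: t=2:+1/28800 = 1/28800; ⇒ 3j(6 1 5; -1 1 0)² = 7/286, sgn -1
B: Δ = 2!·10!·0!/13! = 1/858; Racah Σ t=1..1: t=1:−1/17280 = -1/17280; ⇒ 3j(6 1 5; -1 0 1)² = 35/858, sgn -1
I_A²/I_B² = (7/286)/(35/858) = 3/5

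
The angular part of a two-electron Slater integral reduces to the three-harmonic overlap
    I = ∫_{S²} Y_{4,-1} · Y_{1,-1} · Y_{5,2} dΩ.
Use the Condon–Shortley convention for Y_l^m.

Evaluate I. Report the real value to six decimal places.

Rules hold: Σm=0, L=10 even, 3≤5≤5.
N = 9·3·11 = 297
Δ = 0!·8!·2!/11! = 1/495
Racah Σ t=0..0: t=0:+1/576 = 1/576
⇒ 3j(4 1 5; 0 0 0)² = 5/99, sgn -1
Racah Σ t=0..0: t=0:+1/1440 = 1/1440
⇒ 3j(4 1 5; -1 -1 2)² = 7/165, sgn -1
4πI² = N·(3j₀)²·(3jₘ)² = 7/11
I = +1·√(0.636364/4π) = 0.22503380

0.225034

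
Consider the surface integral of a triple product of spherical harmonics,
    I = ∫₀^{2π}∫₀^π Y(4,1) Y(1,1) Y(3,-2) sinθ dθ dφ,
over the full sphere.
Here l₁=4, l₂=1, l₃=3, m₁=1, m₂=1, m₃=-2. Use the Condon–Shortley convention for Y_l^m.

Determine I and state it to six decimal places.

-0.106622

Rules hold: Σm=0, L=8 even, 3≤3≤5.
N = 9·3·7 = 189
Δ = 2!·6!·0!/9! = 1/252
Racah Σ t=1..1: t=1:−1/36 = -1/36
⇒ 3j(4 1 3; 0 0 0)² = 4/63, sgn +1
Racah Σ t=2..2: t=2:+1/240 = 1/240
⇒ 3j(4 1 3; 1 1 -2)² = 1/84, sgn -1
4πI² = N·(3j₀)²·(3jₘ)² = 1/7
I = -1·√(0.142857/4π) = -0.10662181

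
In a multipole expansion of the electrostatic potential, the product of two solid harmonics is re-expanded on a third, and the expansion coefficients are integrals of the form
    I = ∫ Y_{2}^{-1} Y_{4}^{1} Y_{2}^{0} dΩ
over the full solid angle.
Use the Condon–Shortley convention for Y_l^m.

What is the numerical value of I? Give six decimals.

-0.220728

Checks pass: Σm=0; 8 even; l₃=2∈[2,6].
(2·2+1)(2·4+1)(2·2+1) = 225
Δ: 4! 0! 4! / 9! → 1/630
sum: t=2:+1/16 = 1/16
3j²(2 4 2; 0 0 0) = Δ·Π!·Σ² = 2/35  (sign +1)
sum: t=3:−1/24 = -1/24
3j²(2 4 2; -1 1 0) = Δ·Π!·Σ² = 1/21  (sign -1)
combine: 4πI² = 225·2/35·1/21 = 30/49
take √, sign -1: I = -0.22072812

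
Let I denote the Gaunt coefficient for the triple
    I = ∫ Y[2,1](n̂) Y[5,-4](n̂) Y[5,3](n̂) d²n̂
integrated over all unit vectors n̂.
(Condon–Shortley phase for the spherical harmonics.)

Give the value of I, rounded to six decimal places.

0.196098

m-sum 0 ✓  L=12 even ✓  3≤5≤7 ✓
Π(2lᵢ+1) = 5×11×11 = 605
triangle coeff Δ(2,5,5) = 1/38610
Σ_t [0,2]: t=0:+1/2880 t=1:−1/576 t=2:+1/2880 = -1/960
(3j)²=10/429 [(2 5 5; 0 0 0)], sign=+1
Σ_t [0,1]: t=0:+1/10080 t=1:−1/80640 = 1/11520
(3j)²=49/1430 [(2 5 5; 1 -4 3)], sign=+1
⇒ 4πI² = 245/507
I = (+1)√(245/507/(4π)) = 0.19609844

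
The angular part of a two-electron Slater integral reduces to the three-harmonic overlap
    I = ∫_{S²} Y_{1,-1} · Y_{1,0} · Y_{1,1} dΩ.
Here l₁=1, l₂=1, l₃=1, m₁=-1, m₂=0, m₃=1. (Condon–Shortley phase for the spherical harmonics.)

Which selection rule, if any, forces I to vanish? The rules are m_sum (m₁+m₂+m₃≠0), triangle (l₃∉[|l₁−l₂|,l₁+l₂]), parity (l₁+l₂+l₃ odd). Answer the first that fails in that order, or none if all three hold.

m₁+m₂+m₃ = -1 + 0 + 1 = 0  ✓
triangle: |1−1|=0 ≤ l₃=1 ≤ 1+1=2  ✓
parity: l₁+l₂+l₃ = 3 is odd  ✗

parity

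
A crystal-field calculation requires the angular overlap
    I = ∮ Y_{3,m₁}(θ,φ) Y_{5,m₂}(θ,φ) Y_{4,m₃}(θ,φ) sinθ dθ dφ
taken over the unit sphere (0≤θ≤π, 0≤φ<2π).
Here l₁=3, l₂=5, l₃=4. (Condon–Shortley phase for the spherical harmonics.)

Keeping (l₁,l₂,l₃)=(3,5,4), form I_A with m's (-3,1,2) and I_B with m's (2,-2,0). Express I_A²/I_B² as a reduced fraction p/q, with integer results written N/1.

135/28

Same 3,5,4: normalisation and zero-m 3j drop out of the ratio.
A: Δ: 4! 2! 6! / 13! → 1/180180; sum: t=4:+1/2304 = 1/2304; 3j²(3 5 4; -3 1 2) = Δ·Π!·Σ² = 75/4004  (sign +1)
B: Δ: 4! 2! 6! / 13! → 1/180180; sum: t=0:+1/864 t=1:−1/576 = -1/1728; 3j²(3 5 4; 2 -2 0) = Δ·Π!·Σ² = 5/1287  (sign -1)
I_A²/I_B² = (75/4004)/(5/1287) = 135/28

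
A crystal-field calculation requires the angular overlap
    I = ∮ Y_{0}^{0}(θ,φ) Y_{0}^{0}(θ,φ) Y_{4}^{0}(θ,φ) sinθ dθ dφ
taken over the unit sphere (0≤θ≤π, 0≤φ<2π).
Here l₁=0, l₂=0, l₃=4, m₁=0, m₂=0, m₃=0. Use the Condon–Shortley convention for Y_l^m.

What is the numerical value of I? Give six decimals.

0.000000

triangle: need 0≤l₃≤0, have 4; I=0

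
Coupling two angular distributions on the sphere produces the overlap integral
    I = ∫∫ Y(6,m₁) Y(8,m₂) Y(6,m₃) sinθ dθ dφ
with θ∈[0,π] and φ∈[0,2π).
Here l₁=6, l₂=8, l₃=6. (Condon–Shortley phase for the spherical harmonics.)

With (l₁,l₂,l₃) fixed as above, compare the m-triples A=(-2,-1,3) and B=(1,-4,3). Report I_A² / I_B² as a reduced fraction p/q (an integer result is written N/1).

Same 6,8,6: normalisation and zero-m 3j drop out of the ratio.
A: Δ: 8! 4! 8! / 21! → 1/1309458150; sum: t=4:+1/9953280 t=5:−1/6220800 t=6:+1/29030400 t=7:−1/1219276800 = -13/487710720; 3j²(6 8 6; -2 -1 3) = Δ·Π!·Σ² = 52/24871  (sign +1)
B: Δ: 8! 4! 8! / 21! → 1/1309458150; sum: t=1:−1/87091200 t=2:+1/12441600 t=3:−1/14515200 t=4:+1/139345920 = 1/139345920; 3j²(6 8 6; 1 -4 3) = Δ·Π!·Σ² = 5/8398  (sign -1)
I_A²/I_B² = (52/24871)/(5/8398) = 1352/385

1352/385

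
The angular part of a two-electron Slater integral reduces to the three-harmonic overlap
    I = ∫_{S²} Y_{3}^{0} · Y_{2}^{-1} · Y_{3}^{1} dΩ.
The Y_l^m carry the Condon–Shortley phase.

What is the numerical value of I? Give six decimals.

-0.059471

Checks pass: Σm=0; 8 even; l₃=3∈[1,5].
(2·3+1)(2·2+1)(2·3+1) = 245
Δ: 2! 4! 2! / 9! → 1/3780
sum: t=0:+1/24 t=1:−1/4 t=2:+1/24 = -1/6
3j²(3 2 3; 0 0 0) = Δ·Π!·Σ² = 4/105  (sign +1)
sum: t=0:+1/12 t=1:−1/8 = -1/24
3j²(3 2 3; 0 -1 1) = Δ·Π!·Σ² = 1/210  (sign -1)
combine: 4πI² = 245·4/105·1/210 = 2/45
take √, sign -1: I = -0.05947080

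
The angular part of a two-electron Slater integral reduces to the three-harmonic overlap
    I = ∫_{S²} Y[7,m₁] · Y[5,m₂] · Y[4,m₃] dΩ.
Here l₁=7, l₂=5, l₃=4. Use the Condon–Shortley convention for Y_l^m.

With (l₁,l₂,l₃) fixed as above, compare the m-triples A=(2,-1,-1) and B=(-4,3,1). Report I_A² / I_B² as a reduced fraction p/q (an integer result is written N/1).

13125/1859

Shared (l₁,l₂,l₃)=(7,5,4): N and (l;000)² cancel in I_A²/I_B².
A: Δ = 8!·6!·2!/17! = 1/6126120; Racah Σ t=2..4: t=2:+1/103680 t=3:−1/34560 t=4:+1/138240 = -1/82944; ⇒ 3j(7 5 4; 2 -1 -1)² = 125/9724, sgn +1
B: Δ = 8!·6!·2!/17! = 1/6126120; Racah Σ t=6..8: t=6:+1/345600 t=7:−1/241920 t=8:+1/2903040 = -13/14515200; ⇒ 3j(7 5 4; -4 3 1)² = 13/7140, sgn +1
I_A²/I_B² = (125/9724)/(13/7140) = 13125/1859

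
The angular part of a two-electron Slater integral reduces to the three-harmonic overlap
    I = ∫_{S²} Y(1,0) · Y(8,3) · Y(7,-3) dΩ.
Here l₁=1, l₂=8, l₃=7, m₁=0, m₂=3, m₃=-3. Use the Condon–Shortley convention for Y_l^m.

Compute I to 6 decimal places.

Rules hold: Σm=0, L=16 even, 7≤7≤9.
N = 3·17·15 = 765
Δ = 2!·0!·14!/17! = 1/2040
Racah Σ t=1..1: t=1:−1/25401600 = -1/25401600
⇒ 3j(1 8 7; 0 0 0)² = 8/255, sgn +1
Racah Σ t=1..1: t=1:−1/87091200 = -1/87091200
⇒ 3j(1 8 7; 0 3 -3)² = 11/408, sgn -1
4πI² = N·(3j₀)²·(3jₘ)² = 11/17
I = -1·√(0.647059/4π) = -0.22691696

-0.226917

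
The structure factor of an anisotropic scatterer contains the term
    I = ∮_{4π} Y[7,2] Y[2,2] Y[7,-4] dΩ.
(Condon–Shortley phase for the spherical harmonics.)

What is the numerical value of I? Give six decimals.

m-sum 0 ✓  L=16 even ✓  5≤7≤9 ✓
Π(2lᵢ+1) = 15×5×15 = 1125
triangle coeff Δ(7,2,7) = 1/185640
Σ_t [0,2]: t=0:+1/2419200 t=1:−1/518400 t=2:+1/2419200 = -1/907200
(3j)²=56/3315 [(7 2 7; 0 0 0)], sign=+1
Σ_t [2,2]: t=2:+1/8709120 = 1/8709120
(3j)²=55/3094 [(7 2 7; 2 2 -4)], sign=-1
⇒ 4πI² = 16500/48841
I = (-1)√(16500/48841/(4π)) = -0.16396259

-0.163963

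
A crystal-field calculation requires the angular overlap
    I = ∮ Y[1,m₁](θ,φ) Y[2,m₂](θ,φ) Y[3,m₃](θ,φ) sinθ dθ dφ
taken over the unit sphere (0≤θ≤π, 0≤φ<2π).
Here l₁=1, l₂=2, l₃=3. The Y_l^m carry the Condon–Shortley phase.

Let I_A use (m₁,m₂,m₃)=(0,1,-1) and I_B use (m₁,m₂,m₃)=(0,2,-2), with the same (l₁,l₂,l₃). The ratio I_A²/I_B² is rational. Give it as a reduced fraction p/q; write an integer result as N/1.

8/5

l's match ⇒ only the (l;m) 3-j factors differ between A and B.
A: triangle coeff Δ(1,2,3) = 1/105; Σ_t [0,0]: t=0:+1/6 = 1/6; (3j)²=8/105 [(1 2 3; 0 1 -1)], sign=+1
B: triangle coeff Δ(1,2,3) = 1/105; Σ_t [0,0]: t=0:+1/24 = 1/24; (3j)²=1/21 [(1 2 3; 0 2 -2)], sign=-1
I_A²/I_B² = (8/105)/(1/21) = 8/5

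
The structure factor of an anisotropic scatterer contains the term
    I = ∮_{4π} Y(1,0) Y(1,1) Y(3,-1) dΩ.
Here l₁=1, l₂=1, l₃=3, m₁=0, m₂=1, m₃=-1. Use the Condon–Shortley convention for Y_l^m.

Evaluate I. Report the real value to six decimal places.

triangle: need 0≤l₃≤2, have 3; I=0

0.000000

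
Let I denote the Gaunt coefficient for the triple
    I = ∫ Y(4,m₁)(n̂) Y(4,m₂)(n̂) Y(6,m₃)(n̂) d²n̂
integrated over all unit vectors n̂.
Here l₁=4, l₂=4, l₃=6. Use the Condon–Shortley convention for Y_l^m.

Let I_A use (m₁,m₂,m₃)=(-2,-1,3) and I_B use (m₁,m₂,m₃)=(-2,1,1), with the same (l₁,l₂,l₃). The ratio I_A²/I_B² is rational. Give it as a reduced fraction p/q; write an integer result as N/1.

10/9

Shared (l₁,l₂,l₃)=(4,4,6): N and (l;000)² cancel in I_A²/I_B².
A: Δ = 2!·6!·6!/15! = 1/1261260; Racah Σ t=0..2: t=0:+1/51840 t=1:−1/5760 t=2:+1/11520 = -7/103680; ⇒ 3j(4 4 6; -2 -1 3)² = 7/858, sgn +1
B: Δ = 2!·6!·6!/15! = 1/1261260; Racah Σ t=0..2: t=0:+1/172800 t=1:−1/5760 t=2:+1/3456 = 7/57600; ⇒ 3j(4 4 6; -2 1 1)² = 21/2860, sgn -1
I_A²/I_B² = (7/858)/(21/2860) = 10/9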